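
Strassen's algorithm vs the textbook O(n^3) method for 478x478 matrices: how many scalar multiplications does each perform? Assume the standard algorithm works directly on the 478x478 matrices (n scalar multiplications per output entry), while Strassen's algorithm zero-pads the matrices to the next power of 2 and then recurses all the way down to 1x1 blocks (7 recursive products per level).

Matrix multiplication for 478x478 matrices:

Strassen's algorithm requires power-of-2 dimensions. Pad 478x478 to 512x512 (next power of 2).

Standard algorithm: 478^3 = 109215352 multiplications
Strassen's algorithm: 7^(log2(512)) = 7^9 = 40353607 multiplications
Savings: 109215352 - 40353607 = 68861745 multiplications

Standard: 109215352 multiplications (478^3). Strassen: 40353607 multiplications (7^9, after padding to 512x512). Strassen reduces 8 recursive multiplications to 7 at each level.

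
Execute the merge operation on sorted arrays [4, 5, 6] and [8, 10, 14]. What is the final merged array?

Merging process:

Compare 4 vs 8: take 4 from left. Merged: [4]
Compare 5 vs 8: take 5 from left. Merged: [4, 5]
Compare 6 vs 8: take 6 from left. Merged: [4, 5, 6]
Append remaining from right: [8, 10, 14]. Merged: [4, 5, 6, 8, 10, 14]

Final merged array: [4, 5, 6, 8, 10, 14]
Total comparisons: 3

The merged array is [4, 5, 6, 8, 10, 14], requiring 3 comparisons. The merge step runs in O(n) time where n is the total number of elements.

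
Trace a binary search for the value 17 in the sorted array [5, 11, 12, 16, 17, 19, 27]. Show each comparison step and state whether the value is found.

Binary search for 17 in [5, 11, 12, 16, 17, 19, 27]:

lo=0, hi=6, mid=3, arr[mid]=16 -> 16 < 17, search right half
lo=4, hi=6, mid=5, arr[mid]=19 -> 19 > 17, search left half
lo=4, hi=4, mid=4, arr[mid]=17 -> Found target at index 4!

Binary search finds 17 at index 4 after 3 comparisons. The search repeatedly halves the search space by comparing with the middle element.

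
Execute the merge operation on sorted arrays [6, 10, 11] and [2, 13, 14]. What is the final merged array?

Merging process:

Compare 6 vs 2: take 2 from right. Merged: [2]
Compare 6 vs 13: take 6 from left. Merged: [2, 6]
Compare 10 vs 13: take 10 from left. Merged: [2, 6, 10]
Compare 11 vs 13: take 11 from left. Merged: [2, 6, 10, 11]
Append remaining from right: [13, 14]. Merged: [2, 6, 10, 11, 13, 14]

Final merged array: [2, 6, 10, 11, 13, 14]
Total comparisons: 4

The merged array is [2, 6, 10, 11, 13, 14], requiring 4 comparisons. The merge step runs in O(n) time where n is the total number of elements.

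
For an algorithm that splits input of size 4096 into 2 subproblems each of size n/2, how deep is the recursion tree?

For divide and conquer with division factor 2:

Problem sizes at each level:
Level 0: 4096
Level 1: 2048
Level 2: 1024
Level 3: 512
Level 4: 256
Level 5: 128
Level 6: 64
Level 7: 32
Level 8: 16
Level 9: 8
Level 10: 4
Level 11: 2
Level 12: 1

The root is level 0 and the size-1 base case is level 12 (the tree spans levels 0 through 12, i.e. 13 levels counting the root), so the depth is the number of divisions: log_2(4096) = 12

The recursion tree depth is log_2(4096) = 12. At each level, the problem size is divided by 2, so it takes 12 divisions to reduce to a base case of size 1. The algorithm makes 2 recursive calls at each level.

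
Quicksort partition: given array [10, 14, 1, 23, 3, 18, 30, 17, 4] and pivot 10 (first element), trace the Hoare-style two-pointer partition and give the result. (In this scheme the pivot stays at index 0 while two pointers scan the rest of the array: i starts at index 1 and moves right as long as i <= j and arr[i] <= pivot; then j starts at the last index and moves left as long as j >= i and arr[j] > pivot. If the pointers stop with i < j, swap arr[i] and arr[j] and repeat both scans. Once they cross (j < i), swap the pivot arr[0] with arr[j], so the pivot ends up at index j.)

Hoare-style two-pointer partition with pivot = 10:

Initial array: [10, 14, 1, 23, 3, 18, 30, 17, 4]

Pointers start at i = 1, j = 8.
i stops at index 1 (arr[1]=14 > 10), j stops at index 8 (arr[8]=4 <= 10): swap arr[1] and arr[8], array becomes [10, 4, 1, 23, 3, 18, 30, 17, 14]
i stops at index 3 (arr[3]=23 > 10), j stops at index 4 (arr[4]=3 <= 10): swap arr[3] and arr[4], array becomes [10, 4, 1, 3, 23, 18, 30, 17, 14]
i ends at 4, j ends at 3: the pointers have crossed (j < i), so scanning stops.

Swap pivot arr[0] with arr[3] to place pivot at position 3: [3, 4, 1, 10, 23, 18, 30, 17, 14]
Pivot position: 3

After partitioning with pivot 10, the array becomes [3, 4, 1, 10, 23, 18, 30, 17, 14]. The pivot is placed at index 3. All elements to the left of the pivot are <= 10, and all elements to the right are > 10.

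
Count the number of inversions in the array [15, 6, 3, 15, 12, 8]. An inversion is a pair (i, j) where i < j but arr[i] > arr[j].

Finding inversions in [15, 6, 3, 15, 12, 8]:

(0, 1): arr[0]=15 > arr[1]=6
(0, 2): arr[0]=15 > arr[2]=3
(0, 4): arr[0]=15 > arr[4]=12
(0, 5): arr[0]=15 > arr[5]=8
(1, 2): arr[1]=6 > arr[2]=3
(3, 4): arr[3]=15 > arr[4]=12
(3, 5): arr[3]=15 > arr[5]=8
(4, 5): arr[4]=12 > arr[5]=8

Total inversions: 8

The array has 8 inversion(s): (0,1), (0,2), (0,4), (0,5), (1,2), (3,4), (3,5), (4,5). Each pair (i,j) satisfies i < j and arr[i] > arr[j].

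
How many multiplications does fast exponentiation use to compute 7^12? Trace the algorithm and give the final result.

Computing 7^12 by squaring (build up from 7^1; each line after the first costs one multiplication):

7^1 = 7
7^2 = (7^1)^2 = 7^2 = 49
7^3 = 7 * 7^2 = 7 * 49 = 343
7^6 = (7^3)^2 = 343^2 = 117649
7^12 = (7^6)^2 = 117649^2 = 13841287201

Result: 13841287201
Multiplications needed: 4 (4 lines after 7^1)

7^12 = 13841287201. Using exponentiation by squaring, this requires 4 multiplications. The key idea: if the exponent is even, square the half-power; if odd, multiply by the base once.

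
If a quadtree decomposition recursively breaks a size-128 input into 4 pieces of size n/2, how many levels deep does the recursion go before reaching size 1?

For divide and conquer with division factor 2:

Problem sizes at each level:
Level 0: 128
Level 1: 64
Level 2: 32
Level 3: 16
Level 4: 8
Level 5: 4
Level 6: 2
Level 7: 1

The root is level 0 and the size-1 base case is level 7 (the tree spans levels 0 through 7, i.e. 8 levels counting the root), so the depth is the number of divisions: log_2(128) = 7

The recursion tree depth is log_2(128) = 7. At each level, the problem size is divided by 2, so it takes 7 divisions to reduce to a base case of size 1. The algorithm makes 4 recursive calls at each level.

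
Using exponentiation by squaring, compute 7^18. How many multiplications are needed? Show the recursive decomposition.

Computing 7^18 by squaring (build up from 7^1; each line after the first costs one multiplication):

7^1 = 7
7^2 = (7^1)^2 = 7^2 = 49
7^4 = (7^2)^2 = 49^2 = 2401
7^8 = (7^4)^2 = 2401^2 = 5764801
7^9 = 7 * 7^8 = 7 * 5764801 = 40353607
7^18 = (7^9)^2 = 40353607^2 = 1628413597910449

Result: 1628413597910449
Multiplications needed: 5 (5 lines after 7^1)

7^18 = 1628413597910449. Using exponentiation by squaring, this requires 5 multiplications. The key idea: if the exponent is even, square the half-power; if odd, multiply by the base once.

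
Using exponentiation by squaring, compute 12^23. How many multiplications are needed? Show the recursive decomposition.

Computing 12^23 by squaring (build up from 12^1; each line after the first costs one multiplication):

12^1 = 12
12^2 = (12^1)^2 = 12^2 = 144
12^4 = (12^2)^2 = 144^2 = 20736
12^5 = 12 * 12^4 = 12 * 20736 = 248832
12^10 = (12^5)^2 = 248832^2 = 61917364224
12^11 = 12 * 12^10 = 12 * 61917364224 = 743008370688
12^22 = (12^11)^2 = 743008370688^2 = 552061438912436417593344
12^23 = 12 * 12^22 = 12 * 552061438912436417593344 = 6624737266949237011120128

Result: 6624737266949237011120128
Multiplications needed: 7 (7 lines after 12^1)

12^23 = 6624737266949237011120128. Using exponentiation by squaring, this requires 7 multiplications. The key idea: if the exponent is even, square the half-power; if odd, multiply by the base once.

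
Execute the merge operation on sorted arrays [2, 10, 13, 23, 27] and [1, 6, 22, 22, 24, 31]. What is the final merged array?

Merging process:

Compare 2 vs 1: take 1 from right. Merged: [1]
Compare 2 vs 6: take 2 from left. Merged: [1, 2]
Compare 10 vs 6: take 6 from right. Merged: [1, 2, 6]
Compare 10 vs 22: take 10 from left. Merged: [1, 2, 6, 10]
Compare 13 vs 22: take 13 from left. Merged: [1, 2, 6, 10, 13]
Compare 23 vs 22: take 22 from right. Merged: [1, 2, 6, 10, 13, 22]
Compare 23 vs 22: take 22 from right. Merged: [1, 2, 6, 10, 13, 22, 22]
Compare 23 vs 24: take 23 from left. Merged: [1, 2, 6, 10, 13, 22, 22, 23]
Compare 27 vs 24: take 24 from right. Merged: [1, 2, 6, 10, 13, 22, 22, 23, 24]
Compare 27 vs 31: take 27 from left. Merged: [1, 2, 6, 10, 13, 22, 22, 23, 24, 27]
Append remaining from right: [31]. Merged: [1, 2, 6, 10, 13, 22, 22, 23, 24, 27, 31]

Final merged array: [1, 2, 6, 10, 13, 22, 22, 23, 24, 27, 31]
Total comparisons: 10

The merged array is [1, 2, 6, 10, 13, 22, 22, 23, 24, 27, 31], requiring 10 comparisons. The merge step runs in O(n) time where n is the total number of elements.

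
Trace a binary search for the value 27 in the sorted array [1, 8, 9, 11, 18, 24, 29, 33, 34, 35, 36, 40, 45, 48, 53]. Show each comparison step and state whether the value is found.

Binary search for 27 in [1, 8, 9, 11, 18, 24, 29, 33, 34, 35, 36, 40, 45, 48, 53]:

lo=0, hi=14, mid=7, arr[mid]=33 -> 33 > 27, search left half
lo=0, hi=6, mid=3, arr[mid]=11 -> 11 < 27, search right half
lo=4, hi=6, mid=5, arr[mid]=24 -> 24 < 27, search right half
lo=6, hi=6, mid=6, arr[mid]=29 -> 29 > 27, search left half
lo=6 > hi=5, target 27 not found

Binary search determines that 27 is not in the array after 4 comparisons. The search space was exhausted without finding the target.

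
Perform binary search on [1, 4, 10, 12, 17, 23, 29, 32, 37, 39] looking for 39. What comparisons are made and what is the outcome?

Binary search for 39 in [1, 4, 10, 12, 17, 23, 29, 32, 37, 39]:

lo=0, hi=9, mid=4, arr[mid]=17 -> 17 < 39, search right half
lo=5, hi=9, mid=7, arr[mid]=32 -> 32 < 39, search right half
lo=8, hi=9, mid=8, arr[mid]=37 -> 37 < 39, search right half
lo=9, hi=9, mid=9, arr[mid]=39 -> Found target at index 9!

Binary search finds 39 at index 9 after 4 comparisons. The search repeatedly halves the search space by comparing with the middle element.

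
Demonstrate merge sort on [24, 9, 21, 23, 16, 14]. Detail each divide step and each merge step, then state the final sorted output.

Merge sort trace:

Split: [24, 9, 21, 23, 16, 14] -> [24, 9, 21] and [23, 16, 14]
  Split: [24, 9, 21] -> [24] and [9, 21]
    Split: [9, 21] -> [9] and [21]
    Merge: [9] + [21] -> [9, 21]
  Merge: [24] + [9, 21] -> [9, 21, 24]
  Split: [23, 16, 14] -> [23] and [16, 14]
    Split: [16, 14] -> [16] and [14]
    Merge: [16] + [14] -> [14, 16]
  Merge: [23] + [14, 16] -> [14, 16, 23]
Merge: [9, 21, 24] + [14, 16, 23] -> [9, 14, 16, 21, 23, 24]

Final sorted array: [9, 14, 16, 21, 23, 24]

The merge sort proceeds by recursively splitting the array and merging sorted halves.
After all merges, the sorted array is [9, 14, 16, 21, 23, 24].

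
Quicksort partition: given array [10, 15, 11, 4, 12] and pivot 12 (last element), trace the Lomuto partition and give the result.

Lomuto partition with pivot = 12:

Initial array: [10, 15, 11, 4, 12]

arr[0]=10 <= 12: swap with position 0, array becomes [10, 15, 11, 4, 12]
arr[1]=15 > 12: no swap
arr[2]=11 <= 12: swap with position 1, array becomes [10, 11, 15, 4, 12]
arr[3]=4 <= 12: swap with position 2, array becomes [10, 11, 4, 15, 12]

Place pivot at position 3: [10, 11, 4, 12, 15]
Pivot position: 3

After partitioning with pivot 12, the array becomes [10, 11, 4, 12, 15]. The pivot is placed at index 3. All elements to the left of the pivot are <= 12, and all elements to the right are > 12.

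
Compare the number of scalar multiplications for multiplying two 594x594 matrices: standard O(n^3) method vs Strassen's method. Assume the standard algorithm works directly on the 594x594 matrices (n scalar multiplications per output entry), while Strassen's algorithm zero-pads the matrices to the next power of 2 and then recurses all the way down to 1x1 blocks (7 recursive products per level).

Matrix multiplication for 594x594 matrices:

Strassen's algorithm requires power-of-2 dimensions. Pad 594x594 to 1024x1024 (next power of 2).

Standard algorithm: 594^3 = 209584584 multiplications
Strassen's algorithm: 7^(log2(1024)) = 7^10 = 282475249 multiplications
Difference: 209584584 - 282475249 = -72890665 (Strassen uses MORE here due to padding overhead — for small or just-over-power-of-2 n, padding can outweigh the per-level savings)

Standard: 209584584 multiplications (594^3). Strassen: 282475249 multiplications (7^10, after padding to 1024x1024). Strassen reduces 8 recursive multiplications to 7 at each level.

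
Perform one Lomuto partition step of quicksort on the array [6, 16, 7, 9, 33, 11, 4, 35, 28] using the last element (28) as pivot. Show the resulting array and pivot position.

Lomuto partition with pivot = 28:

Initial array: [6, 16, 7, 9, 33, 11, 4, 35, 28]

arr[0]=6 <= 28: swap with position 0, array becomes [6, 16, 7, 9, 33, 11, 4, 35, 28]
arr[1]=16 <= 28: swap with position 1, array becomes [6, 16, 7, 9, 33, 11, 4, 35, 28]
arr[2]=7 <= 28: swap with position 2, array becomes [6, 16, 7, 9, 33, 11, 4, 35, 28]
arr[3]=9 <= 28: swap with position 3, array becomes [6, 16, 7, 9, 33, 11, 4, 35, 28]
arr[4]=33 > 28: no swap
arr[5]=11 <= 28: swap with position 4, array becomes [6, 16, 7, 9, 11, 33, 4, 35, 28]
arr[6]=4 <= 28: swap with position 5, array becomes [6, 16, 7, 9, 11, 4, 33, 35, 28]
arr[7]=35 > 28: no swap

Place pivot at position 6: [6, 16, 7, 9, 11, 4, 28, 35, 33]
Pivot position: 6

After partitioning with pivot 28, the array becomes [6, 16, 7, 9, 11, 4, 28, 35, 33]. The pivot is placed at index 6. All elements to the left of the pivot are <= 28, and all elements to the right are > 28.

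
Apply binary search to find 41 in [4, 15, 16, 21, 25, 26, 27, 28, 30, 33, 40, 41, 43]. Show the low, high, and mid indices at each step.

Binary search for 41 in [4, 15, 16, 21, 25, 26, 27, 28, 30, 33, 40, 41, 43]:

lo=0, hi=12, mid=6, arr[mid]=27 -> 27 < 41, search right half
lo=7, hi=12, mid=9, arr[mid]=33 -> 33 < 41, search right half
lo=10, hi=12, mid=11, arr[mid]=41 -> Found target at index 11!

Binary search finds 41 at index 11 after 3 comparisons. The search repeatedly halves the search space by comparing with the middle element.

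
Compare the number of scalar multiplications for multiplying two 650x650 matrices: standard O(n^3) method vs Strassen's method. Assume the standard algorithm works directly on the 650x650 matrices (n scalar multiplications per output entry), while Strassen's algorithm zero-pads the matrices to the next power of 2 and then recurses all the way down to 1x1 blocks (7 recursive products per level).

Matrix multiplication for 650x650 matrices:

Strassen's algorithm requires power-of-2 dimensions. Pad 650x650 to 1024x1024 (next power of 2).

Standard algorithm: 650^3 = 274625000 multiplications
Strassen's algorithm: 7^(log2(1024)) = 7^10 = 282475249 multiplications
Difference: 274625000 - 282475249 = -7850249 (Strassen uses MORE here due to padding overhead — for small or just-over-power-of-2 n, padding can outweigh the per-level savings)

Standard: 274625000 multiplications (650^3). Strassen: 282475249 multiplications (7^10, after padding to 1024x1024). Strassen reduces 8 recursive multiplications to 7 at each level.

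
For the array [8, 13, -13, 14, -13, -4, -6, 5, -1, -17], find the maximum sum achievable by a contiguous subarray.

Using Kadane's algorithm on [8, 13, -13, 14, -13, -4, -6, 5, -1, -17]:

Scanning through the array:
Position 1 (value 13): max_ending_here = 21, max_so_far = 21
Position 2 (value -13): max_ending_here = 8, max_so_far = 21
Position 3 (value 14): max_ending_here = 22, max_so_far = 22
Position 4 (value -13): max_ending_here = 9, max_so_far = 22
Position 5 (value -4): max_ending_here = 5, max_so_far = 22
Position 6 (value -6): max_ending_here = -1, max_so_far = 22
Position 7 (value 5): max_ending_here = 5, max_so_far = 22
Position 8 (value -1): max_ending_here = 4, max_so_far = 22
Position 9 (value -17): max_ending_here = -13, max_so_far = 22

Maximum subarray: [8, 13, -13, 14]
Maximum sum: 22

The maximum subarray is [8, 13, -13, 14] with sum 22. This subarray runs from index 0 to index 3.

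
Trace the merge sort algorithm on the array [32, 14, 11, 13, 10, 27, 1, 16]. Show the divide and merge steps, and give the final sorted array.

Merge sort trace:

Split: [32, 14, 11, 13, 10, 27, 1, 16] -> [32, 14, 11, 13] and [10, 27, 1, 16]
  Split: [32, 14, 11, 13] -> [32, 14] and [11, 13]
    Split: [32, 14] -> [32] and [14]
    Merge: [32] + [14] -> [14, 32]
    Split: [11, 13] -> [11] and [13]
    Merge: [11] + [13] -> [11, 13]
  Merge: [14, 32] + [11, 13] -> [11, 13, 14, 32]
  Split: [10, 27, 1, 16] -> [10, 27] and [1, 16]
    Split: [10, 27] -> [10] and [27]
    Merge: [10] + [27] -> [10, 27]
    Split: [1, 16] -> [1] and [16]
    Merge: [1] + [16] -> [1, 16]
  Merge: [10, 27] + [1, 16] -> [1, 10, 16, 27]
Merge: [11, 13, 14, 32] + [1, 10, 16, 27] -> [1, 10, 11, 13, 14, 16, 27, 32]

Final sorted array: [1, 10, 11, 13, 14, 16, 27, 32]

The merge sort proceeds by recursively splitting the array and merging sorted halves.
After all merges, the sorted array is [1, 10, 11, 13, 14, 16, 27, 32].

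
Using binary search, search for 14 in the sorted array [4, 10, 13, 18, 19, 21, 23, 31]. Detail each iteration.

Binary search for 14 in [4, 10, 13, 18, 19, 21, 23, 31]:

lo=0, hi=7, mid=3, arr[mid]=18 -> 18 > 14, search left half
lo=0, hi=2, mid=1, arr[mid]=10 -> 10 < 14, search right half
lo=2, hi=2, mid=2, arr[mid]=13 -> 13 < 14, search right half
lo=3 > hi=2, target 14 not found

Binary search determines that 14 is not in the array after 3 comparisons. The search space was exhausted without finding the target.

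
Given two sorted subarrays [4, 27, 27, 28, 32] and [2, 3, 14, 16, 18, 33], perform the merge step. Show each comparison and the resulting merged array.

Merging process:

Compare 4 vs 2: take 2 from right. Merged: [2]
Compare 4 vs 3: take 3 from right. Merged: [2, 3]
Compare 4 vs 14: take 4 from left. Merged: [2, 3, 4]
Compare 27 vs 14: take 14 from right. Merged: [2, 3, 4, 14]
Compare 27 vs 16: take 16 from right. Merged: [2, 3, 4, 14, 16]
Compare 27 vs 18: take 18 from right. Merged: [2, 3, 4, 14, 16, 18]
Compare 27 vs 33: take 27 from left. Merged: [2, 3, 4, 14, 16, 18, 27]
Compare 27 vs 33: take 27 from left. Merged: [2, 3, 4, 14, 16, 18, 27, 27]
Compare 28 vs 33: take 28 from left. Merged: [2, 3, 4, 14, 16, 18, 27, 27, 28]
Compare 32 vs 33: take 32 from left. Merged: [2, 3, 4, 14, 16, 18, 27, 27, 28, 32]
Append remaining from right: [33]. Merged: [2, 3, 4, 14, 16, 18, 27, 27, 28, 32, 33]

Final merged array: [2, 3, 4, 14, 16, 18, 27, 27, 28, 32, 33]
Total comparisons: 10

The merged array is [2, 3, 4, 14, 16, 18, 27, 27, 28, 32, 33], requiring 10 comparisons. The merge step runs in O(n) time where n is the total number of elements.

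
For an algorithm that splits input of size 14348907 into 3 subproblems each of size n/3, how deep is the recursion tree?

For divide and conquer with division factor 3:

Problem sizes at each level:
Level 0: 14348907
Level 1: 4782969
Level 2: 1594323
Level 3: 531441
Level 4: 177147
Level 5: 59049
Level 6: 19683
Level 7: 6561
Level 8: 2187
Level 9: 729
Level 10: 243
Level 11: 81
Level 12: 27
Level 13: 9
Level 14: 3
Level 15: 1

The root is level 0 and the size-1 base case is level 15 (the tree spans levels 0 through 15, i.e. 16 levels counting the root), so the depth is the number of divisions: log_3(14348907) = 15

The recursion tree depth is log_3(14348907) = 15. At each level, the problem size is divided by 3, so it takes 15 divisions to reduce to a base case of size 1. The algorithm makes 3 recursive calls at each level.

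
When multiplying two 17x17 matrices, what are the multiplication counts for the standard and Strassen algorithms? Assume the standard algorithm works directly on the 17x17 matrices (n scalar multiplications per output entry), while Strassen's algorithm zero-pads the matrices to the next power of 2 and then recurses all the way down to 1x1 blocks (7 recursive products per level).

Matrix multiplication for 17x17 matrices:

Strassen's algorithm requires power-of-2 dimensions. Pad 17x17 to 32x32 (next power of 2).

Standard algorithm: 17^3 = 4913 multiplications
Strassen's algorithm: 7^(log2(32)) = 7^5 = 16807 multiplications
Difference: 4913 - 16807 = -11894 (Strassen uses MORE here due to padding overhead — for small or just-over-power-of-2 n, padding can outweigh the per-level savings)

Standard: 4913 multiplications (17^3). Strassen: 16807 multiplications (7^5, after padding to 32x32). Strassen reduces 8 recursive multiplications to 7 at each level.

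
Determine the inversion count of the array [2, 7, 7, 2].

Finding inversions in [2, 7, 7, 2]:

(1, 3): arr[1]=7 > arr[3]=2
(2, 3): arr[2]=7 > arr[3]=2

Total inversions: 2

The array has 2 inversion(s): (1,3), (2,3). Each pair (i,j) satisfies i < j and arr[i] > arr[j].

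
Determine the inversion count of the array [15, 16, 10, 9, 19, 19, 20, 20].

Finding inversions in [15, 16, 10, 9, 19, 19, 20, 20]:

(0, 2): arr[0]=15 > arr[2]=10
(0, 3): arr[0]=15 > arr[3]=9
(1, 2): arr[1]=16 > arr[2]=10
(1, 3): arr[1]=16 > arr[3]=9
(2, 3): arr[2]=10 > arr[3]=9

Total inversions: 5

The array has 5 inversion(s): (0,2), (0,3), (1,2), (1,3), (2,3). Each pair (i,j) satisfies i < j and arr[i] > arr[j].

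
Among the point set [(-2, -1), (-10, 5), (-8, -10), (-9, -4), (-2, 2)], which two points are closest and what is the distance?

Computing all pairwise distances among 5 points:

d((-2, -1), (-10, 5)) = 10.0
d((-2, -1), (-8, -10)) = 10.8167
d((-2, -1), (-9, -4)) = 7.6158
d((-2, -1), (-2, 2)) = 3.0 <-- minimum
d((-10, 5), (-8, -10)) = 15.1327
d((-10, 5), (-9, -4)) = 9.0554
d((-10, 5), (-2, 2)) = 8.544
d((-8, -10), (-9, -4)) = 6.0828
d((-8, -10), (-2, 2)) = 13.4164
d((-9, -4), (-2, 2)) = 9.2195

Closest pair: (-2, -1) and (-2, 2) with distance 3.0

The closest pair is (-2, -1) and (-2, 2) with Euclidean distance 3.0. For 5 points, brute-force pairwise comparison is shown above. For large n, the divide-and-conquer algorithm (sort by x, recurse on halves, check the dividing strip) achieves O(n log n).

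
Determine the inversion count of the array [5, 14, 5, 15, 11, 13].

Finding inversions in [5, 14, 5, 15, 11, 13]:

(1, 2): arr[1]=14 > arr[2]=5
(1, 4): arr[1]=14 > arr[4]=11
(1, 5): arr[1]=14 > arr[5]=13
(3, 4): arr[3]=15 > arr[4]=11
(3, 5): arr[3]=15 > arr[5]=13

Total inversions: 5

The array has 5 inversion(s): (1,2), (1,4), (1,5), (3,4), (3,5). Each pair (i,j) satisfies i < j and arr[i] > arr[j].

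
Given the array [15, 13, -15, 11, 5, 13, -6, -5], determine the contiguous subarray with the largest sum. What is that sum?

Using Kadane's algorithm on [15, 13, -15, 11, 5, 13, -6, -5]:

Scanning through the array:
Position 1 (value 13): max_ending_here = 28, max_so_far = 28
Position 2 (value -15): max_ending_here = 13, max_so_far = 28
Position 3 (value 11): max_ending_here = 24, max_so_far = 28
Position 4 (value 5): max_ending_here = 29, max_so_far = 29
Position 5 (value 13): max_ending_here = 42, max_so_far = 42
Position 6 (value -6): max_ending_here = 36, max_so_far = 42
Position 7 (value -5): max_ending_here = 31, max_so_far = 42

Maximum subarray: [15, 13, -15, 11, 5, 13]
Maximum sum: 42

The maximum subarray is [15, 13, -15, 11, 5, 13] with sum 42. This subarray runs from index 0 to index 5.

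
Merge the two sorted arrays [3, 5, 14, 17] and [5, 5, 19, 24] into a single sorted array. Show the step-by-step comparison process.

Merging process:

Compare 3 vs 5: take 3 from left. Merged: [3]
Compare 5 vs 5: take 5 from left. Merged: [3, 5]
Compare 14 vs 5: take 5 from right. Merged: [3, 5, 5]
Compare 14 vs 5: take 5 from right. Merged: [3, 5, 5, 5]
Compare 14 vs 19: take 14 from left. Merged: [3, 5, 5, 5, 14]
Compare 17 vs 19: take 17 from left. Merged: [3, 5, 5, 5, 14, 17]
Append remaining from right: [19, 24]. Merged: [3, 5, 5, 5, 14, 17, 19, 24]

Final merged array: [3, 5, 5, 5, 14, 17, 19, 24]
Total comparisons: 6

The merged array is [3, 5, 5, 5, 14, 17, 19, 24], requiring 6 comparisons. The merge step runs in O(n) time where n is the total number of elements.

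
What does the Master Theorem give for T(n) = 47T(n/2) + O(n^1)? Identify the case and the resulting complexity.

Master Theorem for T(n) = 47T(n/2) + O(n^1):

a = 47, b = 2, c = 1
log_b(a) = log_2(47) = 5.5546

Case 1: c = 1 < log_2(47) = 5.5546
T(n) = O(n^(log_2 47))

For T(n) = 47T(n/2) + O(n^1): log_2(47) = 5.5546. This is Case 1 of the Master Theorem (c < log_b(a), work dominated by leaves), giving O(n^(log_2 47)).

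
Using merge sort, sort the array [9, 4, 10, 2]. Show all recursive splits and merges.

Merge sort trace:

Split: [9, 4, 10, 2] -> [9, 4] and [10, 2]
  Split: [9, 4] -> [9] and [4]
  Merge: [9] + [4] -> [4, 9]
  Split: [10, 2] -> [10] and [2]
  Merge: [10] + [2] -> [2, 10]
Merge: [4, 9] + [2, 10] -> [2, 4, 9, 10]

Final sorted array: [2, 4, 9, 10]

The merge sort proceeds by recursively splitting the array and merging sorted halves.
After all merges, the sorted array is [2, 4, 9, 10].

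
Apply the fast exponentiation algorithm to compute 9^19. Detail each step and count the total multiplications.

Computing 9^19 by squaring (build up from 9^1; each line after the first costs one multiplication):

9^1 = 9
9^2 = (9^1)^2 = 9^2 = 81
9^4 = (9^2)^2 = 81^2 = 6561
9^8 = (9^4)^2 = 6561^2 = 43046721
9^9 = 9 * 9^8 = 9 * 43046721 = 387420489
9^18 = (9^9)^2 = 387420489^2 = 150094635296999121
9^19 = 9 * 9^18 = 9 * 150094635296999121 = 1350851717672992089

Result: 1350851717672992089
Multiplications needed: 6 (6 lines after 9^1)

9^19 = 1350851717672992089. Using exponentiation by squaring, this requires 6 multiplications. The key idea: if the exponent is even, square the half-power; if odd, multiply by the base once.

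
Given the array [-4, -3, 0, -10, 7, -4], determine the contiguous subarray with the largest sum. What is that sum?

Using Kadane's algorithm on [-4, -3, 0, -10, 7, -4]:

Scanning through the array:
Position 1 (value -3): max_ending_here = -3, max_so_far = -3
Position 2 (value 0): max_ending_here = 0, max_so_far = 0
Position 3 (value -10): max_ending_here = -10, max_so_far = 0
Position 4 (value 7): max_ending_here = 7, max_so_far = 7
Position 5 (value -4): max_ending_here = 3, max_so_far = 7

Maximum subarray: [7]
Maximum sum: 7

The maximum subarray is [7] with sum 7. This subarray runs from index 4 to index 4.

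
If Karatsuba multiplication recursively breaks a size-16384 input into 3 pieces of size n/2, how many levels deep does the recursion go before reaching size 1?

For divide and conquer with division factor 2:

Problem sizes at each level:
Level 0: 16384
Level 1: 8192
Level 2: 4096
Level 3: 2048
Level 4: 1024
Level 5: 512
Level 6: 256
Level 7: 128
Level 8: 64
Level 9: 32
Level 10: 16
Level 11: 8
Level 12: 4
Level 13: 2
Level 14: 1

The root is level 0 and the size-1 base case is level 14 (the tree spans levels 0 through 14, i.e. 15 levels counting the root), so the depth is the number of divisions: log_2(16384) = 14

The recursion tree depth is log_2(16384) = 14. At each level, the problem size is divided by 2, so it takes 14 divisions to reduce to a base case of size 1. The algorithm makes 3 recursive calls at each level.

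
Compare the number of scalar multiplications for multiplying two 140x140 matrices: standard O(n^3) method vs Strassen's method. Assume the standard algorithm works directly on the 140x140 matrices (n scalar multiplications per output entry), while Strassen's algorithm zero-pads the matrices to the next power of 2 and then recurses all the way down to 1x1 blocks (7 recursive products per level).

Matrix multiplication for 140x140 matrices:

Strassen's algorithm requires power-of-2 dimensions. Pad 140x140 to 256x256 (next power of 2).

Standard algorithm: 140^3 = 2744000 multiplications
Strassen's algorithm: 7^(log2(256)) = 7^8 = 5764801 multiplications
Difference: 2744000 - 5764801 = -3020801 (Strassen uses MORE here due to padding overhead — for small or just-over-power-of-2 n, padding can outweigh the per-level savings)

Standard: 2744000 multiplications (140^3). Strassen: 5764801 multiplications (7^8, after padding to 256x256). Strassen reduces 8 recursive multiplications to 7 at each level.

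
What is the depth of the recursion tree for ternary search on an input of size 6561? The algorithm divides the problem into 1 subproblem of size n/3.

For divide and conquer with division factor 3:

Problem sizes at each level:
Level 0: 6561
Level 1: 2187
Level 2: 729
Level 3: 243
Level 4: 81
Level 5: 27
Level 6: 9
Level 7: 3
Level 8: 1

The root is level 0 and the size-1 base case is level 8 (the tree spans levels 0 through 8, i.e. 9 levels counting the root), so the depth is the number of divisions: log_3(6561) = 8

The recursion tree depth is log_3(6561) = 8. At each level, the problem size is divided by 3, so it takes 8 divisions to reduce to a base case of size 1. The algorithm makes 1 recursive call at each level.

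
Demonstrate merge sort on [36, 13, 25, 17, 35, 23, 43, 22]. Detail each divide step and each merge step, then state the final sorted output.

Merge sort trace:

Split: [36, 13, 25, 17, 35, 23, 43, 22] -> [36, 13, 25, 17] and [35, 23, 43, 22]
  Split: [36, 13, 25, 17] -> [36, 13] and [25, 17]
    Split: [36, 13] -> [36] and [13]
    Merge: [36] + [13] -> [13, 36]
    Split: [25, 17] -> [25] and [17]
    Merge: [25] + [17] -> [17, 25]
  Merge: [13, 36] + [17, 25] -> [13, 17, 25, 36]
  Split: [35, 23, 43, 22] -> [35, 23] and [43, 22]
    Split: [35, 23] -> [35] and [23]
    Merge: [35] + [23] -> [23, 35]
    Split: [43, 22] -> [43] and [22]
    Merge: [43] + [22] -> [22, 43]
  Merge: [23, 35] + [22, 43] -> [22, 23, 35, 43]
Merge: [13, 17, 25, 36] + [22, 23, 35, 43] -> [13, 17, 22, 23, 25, 35, 36, 43]

Final sorted array: [13, 17, 22, 23, 25, 35, 36, 43]

The merge sort proceeds by recursively splitting the array and merging sorted halves.
After all merges, the sorted array is [13, 17, 22, 23, 25, 35, 36, 43].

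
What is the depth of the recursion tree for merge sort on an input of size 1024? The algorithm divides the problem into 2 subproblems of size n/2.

For divide and conquer with division factor 2:

Problem sizes at each level:
Level 0: 1024
Level 1: 512
Level 2: 256
Level 3: 128
Level 4: 64
Level 5: 32
Level 6: 16
Level 7: 8
Level 8: 4
Level 9: 2
Level 10: 1

The root is level 0 and the size-1 base case is level 10 (the tree spans levels 0 through 10, i.e. 11 levels counting the root), so the depth is the number of divisions: log_2(1024) = 10

The recursion tree depth is log_2(1024) = 10. At each level, the problem size is divided by 2, so it takes 10 divisions to reduce to a base case of size 1. The algorithm makes 2 recursive calls at each level.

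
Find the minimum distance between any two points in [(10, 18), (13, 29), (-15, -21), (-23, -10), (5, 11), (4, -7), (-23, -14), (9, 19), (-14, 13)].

Computing all pairwise distances among 9 points:

d((10, 18), (13, 29)) = 11.4018
d((10, 18), (-15, -21)) = 46.3249
d((10, 18), (-23, -10)) = 43.2782
d((10, 18), (5, 11)) = 8.6023
d((10, 18), (4, -7)) = 25.7099
d((10, 18), (-23, -14)) = 45.9674
d((10, 18), (9, 19)) = 1.4142 <-- minimum
d((10, 18), (-14, 13)) = 24.5153
d((13, 29), (-15, -21)) = 57.3062
d((13, 29), (-23, -10)) = 53.0754
d((13, 29), (5, 11)) = 19.6977
d((13, 29), (4, -7)) = 37.108
d((13, 29), (-23, -14)) = 56.0803
d((13, 29), (9, 19)) = 10.7703
d((13, 29), (-14, 13)) = 31.3847
d((-15, -21), (-23, -10)) = 13.6015
d((-15, -21), (5, 11)) = 37.7359
d((-15, -21), (4, -7)) = 23.6008
d((-15, -21), (-23, -14)) = 10.6301
d((-15, -21), (9, 19)) = 46.6476
d((-15, -21), (-14, 13)) = 34.0147
d((-23, -10), (5, 11)) = 35.0
d((-23, -10), (4, -7)) = 27.1662
d((-23, -10), (-23, -14)) = 4.0
d((-23, -10), (9, 19)) = 43.1856
d((-23, -10), (-14, 13)) = 24.6982
d((5, 11), (4, -7)) = 18.0278
d((5, 11), (-23, -14)) = 37.5366
d((5, 11), (9, 19)) = 8.9443
d((5, 11), (-14, 13)) = 19.105
d((4, -7), (-23, -14)) = 27.8927
d((4, -7), (9, 19)) = 26.4764
d((4, -7), (-14, 13)) = 26.9072
d((-23, -14), (9, 19)) = 45.9674
d((-23, -14), (-14, 13)) = 28.4605
d((9, 19), (-14, 13)) = 23.7697

Closest pair: (10, 18) and (9, 19) with distance 1.4142

The closest pair is (10, 18) and (9, 19) with Euclidean distance 1.4142. For 9 points, brute-force pairwise comparison is shown above. For large n, the divide-and-conquer algorithm (sort by x, recurse on halves, check the dividing strip) achieves O(n log n).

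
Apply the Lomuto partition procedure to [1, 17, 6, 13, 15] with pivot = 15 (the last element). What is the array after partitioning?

Lomuto partition with pivot = 15:

Initial array: [1, 17, 6, 13, 15]

arr[0]=1 <= 15: swap with position 0, array becomes [1, 17, 6, 13, 15]
arr[1]=17 > 15: no swap
arr[2]=6 <= 15: swap with position 1, array becomes [1, 6, 17, 13, 15]
arr[3]=13 <= 15: swap with position 2, array becomes [1, 6, 13, 17, 15]

Place pivot at position 3: [1, 6, 13, 15, 17]
Pivot position: 3

After partitioning with pivot 15, the array becomes [1, 6, 13, 15, 17]. The pivot is placed at index 3. All elements to the left of the pivot are <= 15, and all elements to the right are > 15.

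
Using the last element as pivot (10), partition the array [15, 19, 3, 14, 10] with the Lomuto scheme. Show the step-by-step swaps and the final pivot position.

Lomuto partition with pivot = 10:

Initial array: [15, 19, 3, 14, 10]

arr[0]=15 > 10: no swap
arr[1]=19 > 10: no swap
arr[2]=3 <= 10: swap with position 0, array becomes [3, 19, 15, 14, 10]
arr[3]=14 > 10: no swap

Place pivot at position 1: [3, 10, 15, 14, 19]
Pivot position: 1

After partitioning with pivot 10, the array becomes [3, 10, 15, 14, 19]. The pivot is placed at index 1. All elements to the left of the pivot are <= 10, and all elements to the right are > 10.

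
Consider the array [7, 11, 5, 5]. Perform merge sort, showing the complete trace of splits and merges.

Merge sort trace:

Split: [7, 11, 5, 5] -> [7, 11] and [5, 5]
  Split: [7, 11] -> [7] and [11]
  Merge: [7] + [11] -> [7, 11]
  Split: [5, 5] -> [5] and [5]
  Merge: [5] + [5] -> [5, 5]
Merge: [7, 11] + [5, 5] -> [5, 5, 7, 11]

Final sorted array: [5, 5, 7, 11]

The merge sort proceeds by recursively splitting the array and merging sorted halves.
After all merges, the sorted array is [5, 5, 7, 11].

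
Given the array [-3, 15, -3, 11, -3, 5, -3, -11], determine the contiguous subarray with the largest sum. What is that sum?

Using Kadane's algorithm on [-3, 15, -3, 11, -3, 5, -3, -11]:

Scanning through the array:
Position 1 (value 15): max_ending_here = 15, max_so_far = 15
Position 2 (value -3): max_ending_here = 12, max_so_far = 15
Position 3 (value 11): max_ending_here = 23, max_so_far = 23
Position 4 (value -3): max_ending_here = 20, max_so_far = 23
Position 5 (value 5): max_ending_here = 25, max_so_far = 25
Position 6 (value -3): max_ending_here = 22, max_so_far = 25
Position 7 (value -11): max_ending_here = 11, max_so_far = 25

Maximum subarray: [15, -3, 11, -3, 5]
Maximum sum: 25

The maximum subarray is [15, -3, 11, -3, 5] with sum 25. This subarray runs from index 1 to index 5.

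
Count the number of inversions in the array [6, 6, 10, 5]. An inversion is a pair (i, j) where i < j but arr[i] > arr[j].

Finding inversions in [6, 6, 10, 5]:

(0, 3): arr[0]=6 > arr[3]=5
(1, 3): arr[1]=6 > arr[3]=5
(2, 3): arr[2]=10 > arr[3]=5

Total inversions: 3

The array has 3 inversion(s): (0,3), (1,3), (2,3). Each pair (i,j) satisfies i < j and arr[i] > arr[j].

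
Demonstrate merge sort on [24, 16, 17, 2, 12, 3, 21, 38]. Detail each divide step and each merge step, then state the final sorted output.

Merge sort trace:

Split: [24, 16, 17, 2, 12, 3, 21, 38] -> [24, 16, 17, 2] and [12, 3, 21, 38]
  Split: [24, 16, 17, 2] -> [24, 16] and [17, 2]
    Split: [24, 16] -> [24] and [16]
    Merge: [24] + [16] -> [16, 24]
    Split: [17, 2] -> [17] and [2]
    Merge: [17] + [2] -> [2, 17]
  Merge: [16, 24] + [2, 17] -> [2, 16, 17, 24]
  Split: [12, 3, 21, 38] -> [12, 3] and [21, 38]
    Split: [12, 3] -> [12] and [3]
    Merge: [12] + [3] -> [3, 12]
    Split: [21, 38] -> [21] and [38]
    Merge: [21] + [38] -> [21, 38]
  Merge: [3, 12] + [21, 38] -> [3, 12, 21, 38]
Merge: [2, 16, 17, 24] + [3, 12, 21, 38] -> [2, 3, 12, 16, 17, 21, 24, 38]

Final sorted array: [2, 3, 12, 16, 17, 21, 24, 38]

The merge sort proceeds by recursively splitting the array and merging sorted halves.
After all merges, the sorted array is [2, 3, 12, 16, 17, 21, 24, 38].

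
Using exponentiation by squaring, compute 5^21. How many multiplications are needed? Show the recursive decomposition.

Computing 5^21 by squaring (build up from 5^1; each line after the first costs one multiplication):

5^1 = 5
5^2 = (5^1)^2 = 5^2 = 25
5^4 = (5^2)^2 = 25^2 = 625
5^5 = 5 * 5^4 = 5 * 625 = 3125
5^10 = (5^5)^2 = 3125^2 = 9765625
5^20 = (5^10)^2 = 9765625^2 = 95367431640625
5^21 = 5 * 5^20 = 5 * 95367431640625 = 476837158203125

Result: 476837158203125
Multiplications needed: 6 (6 lines after 5^1)

5^21 = 476837158203125. Using exponentiation by squaring, this requires 6 multiplications. The key idea: if the exponent is even, square the half-power; if odd, multiply by the base once.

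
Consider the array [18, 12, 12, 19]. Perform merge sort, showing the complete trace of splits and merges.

Merge sort trace:

Split: [18, 12, 12, 19] -> [18, 12] and [12, 19]
  Split: [18, 12] -> [18] and [12]
  Merge: [18] + [12] -> [12, 18]
  Split: [12, 19] -> [12] and [19]
  Merge: [12] + [19] -> [12, 19]
Merge: [12, 18] + [12, 19] -> [12, 12, 18, 19]

Final sorted array: [12, 12, 18, 19]

The merge sort proceeds by recursively splitting the array and merging sorted halves.
After all merges, the sorted array is [12, 12, 18, 19].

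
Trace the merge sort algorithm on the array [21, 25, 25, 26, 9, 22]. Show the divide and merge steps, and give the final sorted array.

Merge sort trace:

Split: [21, 25, 25, 26, 9, 22] -> [21, 25, 25] and [26, 9, 22]
  Split: [21, 25, 25] -> [21] and [25, 25]
    Split: [25, 25] -> [25] and [25]
    Merge: [25] + [25] -> [25, 25]
  Merge: [21] + [25, 25] -> [21, 25, 25]
  Split: [26, 9, 22] -> [26] and [9, 22]
    Split: [9, 22] -> [9] and [22]
    Merge: [9] + [22] -> [9, 22]
  Merge: [26] + [9, 22] -> [9, 22, 26]
Merge: [21, 25, 25] + [9, 22, 26] -> [9, 21, 22, 25, 25, 26]

Final sorted array: [9, 21, 22, 25, 25, 26]

The merge sort proceeds by recursively splitting the array and merging sorted halves.
After all merges, the sorted array is [9, 21, 22, 25, 25, 26].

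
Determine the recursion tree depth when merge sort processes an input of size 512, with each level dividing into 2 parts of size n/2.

For divide and conquer with division factor 2:

Problem sizes at each level:
Level 0: 512
Level 1: 256
Level 2: 128
Level 3: 64
Level 4: 32
Level 5: 16
Level 6: 8
Level 7: 4
Level 8: 2
Level 9: 1

The root is level 0 and the size-1 base case is level 9 (the tree spans levels 0 through 9, i.e. 10 levels counting the root), so the depth is the number of divisions: log_2(512) = 9

The recursion tree depth is log_2(512) = 9. At each level, the problem size is divided by 2, so it takes 9 divisions to reduce to a base case of size 1. The algorithm makes 2 recursive calls at each level.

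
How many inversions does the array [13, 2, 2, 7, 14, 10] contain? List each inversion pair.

Finding inversions in [13, 2, 2, 7, 14, 10]:

(0, 1): arr[0]=13 > arr[1]=2
(0, 2): arr[0]=13 > arr[2]=2
(0, 3): arr[0]=13 > arr[3]=7
(0, 5): arr[0]=13 > arr[5]=10
(4, 5): arr[4]=14 > arr[5]=10

Total inversions: 5

The array has 5 inversion(s): (0,1), (0,2), (0,3), (0,5), (4,5). Each pair (i,j) satisfies i < j and arr[i] > arr[j].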